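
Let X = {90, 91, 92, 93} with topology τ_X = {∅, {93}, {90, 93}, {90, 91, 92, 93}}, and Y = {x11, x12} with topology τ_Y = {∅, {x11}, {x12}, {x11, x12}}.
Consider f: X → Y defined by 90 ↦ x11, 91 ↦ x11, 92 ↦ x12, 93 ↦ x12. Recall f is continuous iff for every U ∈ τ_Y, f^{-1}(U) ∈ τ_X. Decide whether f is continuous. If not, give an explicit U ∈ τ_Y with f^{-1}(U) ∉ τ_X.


f is NOT continuous.

Compute f^{-1}(U) for each U ∈ τ_Y:
  U = ∅: f^{-1}(U) = ∅ ∈ τ_X ✓.
  U = {x11}: f^{-1}(U) = {90, 91} ∉ τ_X ✗.
  U = {x12}: f^{-1}(U) = {92, 93} ∉ τ_X ✗.
  U = {x11, x12}: f^{-1}(U) = {90, 91, 92, 93} ∈ τ_X ✓.
Found U = {x11} with f^{-1}(U) = {90, 91} not in τ_X. Therefore f is NOT continuous.


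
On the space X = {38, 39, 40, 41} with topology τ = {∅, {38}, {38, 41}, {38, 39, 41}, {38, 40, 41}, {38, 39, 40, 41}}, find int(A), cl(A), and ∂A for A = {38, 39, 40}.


int(A) = {38}, cl(A) = {38, 39, 40, 41}, ∂A = {39, 40, 41}.

Closed sets in (X, τ) are complements of opens:
  closed(X, τ) = {∅, {39}, {40}, {39, 40}, {39, 40, 41}, {38, 39, 40, 41}}.
int(A) = ⋃ {U ∈ τ : U ⊆ A}. Opens contained in A: ∅, {38}.
Taking the union of these: int(A) = {38}.
cl(A) = ⋂ {C closed : A ⊆ C}. Closed sets containing A: {38, 39, 40, 41}.
Intersecting these: cl(A) = {38, 39, 40, 41}.
∂A = cl(A) ∖ int(A) = {38, 39, 40, 41} ∖ {38} = {39, 40, 41}.


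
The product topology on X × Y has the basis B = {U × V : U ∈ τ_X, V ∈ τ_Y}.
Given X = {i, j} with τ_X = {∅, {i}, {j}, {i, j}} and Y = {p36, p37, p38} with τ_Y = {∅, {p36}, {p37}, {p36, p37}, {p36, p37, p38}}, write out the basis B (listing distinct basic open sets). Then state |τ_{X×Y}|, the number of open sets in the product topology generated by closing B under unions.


Basis B = {∅ × ∅, {i} × {p36}, {i} × {p37}, {j} × {p36}, {j} × {p37}, {i} × {p36, p37}, {i, j} × {p36}, {i, j} × {p37}, {j} × {p36, p37}, {i} × {p36, p37, p38}, {j} × {p36, p37, p38}, {i, j} × {p36, p37}, {i, j} × {p36, p37, p38}}; |τ_{X×Y}| = 25.

Enumerate products U × V with U ∈ τ_X, V ∈ τ_Y (deduplicated):
  ∅ × ∅ = {} (∅)
  {i} × {p36} = {(i,p36)}
  {i} × {p37} = {(i,p37)}
  {j} × {p36} = {(j,p36)}
  {j} × {p37} = {(j,p37)}
  {i} × {p36, p37} = {(i,p36), (i,p37)}
  {i, j} × {p36} = {(i,p36), (j,p36)}
  {i, j} × {p37} = {(i,p37), (j,p37)}
  {j} × {p36, p37} = {(j,p36), (j,p37)}
  {i} × {p36, p37, p38} = {(i,p36), (i,p37), (i,p38)}
  {j} × {p36, p37, p38} = {(j,p36), (j,p37), (j,p38)}
  {i, j} × {p36, p37} = {(i,p36), (i,p37), (j,p36), (j,p37)}
  {i, j} × {p36, p37, p38} = {(i,p36), (i,p37), (i,p38), (j,p36), (j,p37), (j,p38)}
These 13 distinct sets form the basis B.
Close under arbitrary unions to get τ_{X×Y}; counting gives |τ_{X×Y}| = 25.


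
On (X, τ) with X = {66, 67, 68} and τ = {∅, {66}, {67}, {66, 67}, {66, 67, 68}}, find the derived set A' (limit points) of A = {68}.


A' = ∅

For each x ∈ X, list the open sets U ∈ τ with x ∈ U, then check whether U ∩ (A ∖ {x}) ≠ ∅ for every such U.
  x = 66: open {66} ∋ x has {66} ∩ (A ∖ {66}) = ∅, so x is NOT a limit point.
  x = 67: open {67} ∋ x has {67} ∩ (A ∖ {67}) = ∅, so x is NOT a limit point.
  x = 68: open {66, 67, 68} ∋ x has {66, 67, 68} ∩ (A ∖ {68}) = ∅, so x is NOT a limit point.
Collecting: A' = ∅.


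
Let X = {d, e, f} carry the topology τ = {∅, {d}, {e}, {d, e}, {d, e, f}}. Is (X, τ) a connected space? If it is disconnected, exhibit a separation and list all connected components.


(X, τ) is connected.

Find clopen sets (U ∈ τ with X ∖ U ∈ τ):
  U = ∅, X ∖ U = {d, e, f} — both open, so U is clopen.
  U = {d, e, f}, X ∖ U = ∅ — both open, so U is clopen.
Only trivial clopens (∅ and X) exist, so (X, τ) is connected.
Compute connected components by grouping points that agree on all clopens:
  component: {d, e, f}


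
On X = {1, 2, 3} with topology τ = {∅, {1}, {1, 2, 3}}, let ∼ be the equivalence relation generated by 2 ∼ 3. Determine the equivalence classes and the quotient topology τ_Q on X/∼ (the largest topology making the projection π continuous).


X/∼ = {[1], [2=3]}; |τ_Q| = 3.

Equivalence classes: [1], [2=3].
Quotient map π: X → X/∼ sends 1 ↦ [1], 2 ↦ [2=3], 3 ↦ [2=3].
For each subset V ⊆ X/∼, compute π^{-1}(V) ⊆ X and check whether π^{-1}(V) ∈ τ. V is open in τ_Q iff π^{-1}(V) ∈ τ.
  V = {}: π^{-1}(V) = ∅ ∈ τ ✓.
  V = {[1]}: π^{-1}(V) = {1} ∈ τ ✓.
  V = {[2=3]}: π^{-1}(V) = {2, 3} ∉ τ ✗.
  V = {[1], [2=3]}: π^{-1}(V) = {1, 2, 3} ∈ τ ✓.
Open sets in the quotient: τ_Q = {{}, {[1]}, {[1], [2=3]}} (3 elements).


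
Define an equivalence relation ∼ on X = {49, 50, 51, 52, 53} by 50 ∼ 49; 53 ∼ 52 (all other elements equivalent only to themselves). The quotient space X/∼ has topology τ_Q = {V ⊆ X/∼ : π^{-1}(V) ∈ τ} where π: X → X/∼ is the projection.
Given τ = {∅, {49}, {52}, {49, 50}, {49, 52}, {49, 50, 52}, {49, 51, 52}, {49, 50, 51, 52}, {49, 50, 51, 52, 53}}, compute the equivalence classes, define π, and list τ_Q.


X/∼ = {[49=50], [51], [52=53]}; |τ_Q| = 3.

Equivalence classes: [49=50], [51], [52=53].
Quotient map π: X → X/∼ sends 49 ↦ [49=50], 50 ↦ [49=50], 51 ↦ [51], 52 ↦ [52=53], 53 ↦ [52=53].
For each subset V ⊆ X/∼, compute π^{-1}(V) ⊆ X and check whether π^{-1}(V) ∈ τ. V is open in τ_Q iff π^{-1}(V) ∈ τ.
  V = {}: π^{-1}(V) = ∅ ∈ τ ✓.
  V = {[49=50]}: π^{-1}(V) = {49, 50} ∈ τ ✓.
  V = {[51]}: π^{-1}(V) = {51} ∉ τ ✗.
  V = {[49=50], [51]}: π^{-1}(V) = {49, 50, 51} ∉ τ ✗.
  V = {[52=53]}: π^{-1}(V) = {52, 53} ∉ τ ✗.
  V = {[49=50], [52=53]}: π^{-1}(V) = {49, 50, 52, 53} ∉ τ ✗.
  V = {[51], [52=53]}: π^{-1}(V) = {51, 52, 53} ∉ τ ✗.
  V = {[49=50], [51], [52=53]}: π^{-1}(V) = {49, 50, 51, 52, 53} ∈ τ ✓.
Open sets in the quotient: τ_Q = {{}, {[49=50]}, {[49=50], [51], [52=53]}} (3 elements).


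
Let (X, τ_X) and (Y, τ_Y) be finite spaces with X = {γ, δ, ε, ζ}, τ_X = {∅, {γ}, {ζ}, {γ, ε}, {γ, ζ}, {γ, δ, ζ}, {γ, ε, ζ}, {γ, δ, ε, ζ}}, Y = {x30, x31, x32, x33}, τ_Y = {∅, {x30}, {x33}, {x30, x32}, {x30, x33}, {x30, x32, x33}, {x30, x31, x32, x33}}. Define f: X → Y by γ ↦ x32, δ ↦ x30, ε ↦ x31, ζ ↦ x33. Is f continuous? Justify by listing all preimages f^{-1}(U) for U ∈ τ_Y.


f is NOT continuous.

Compute f^{-1}(U) for each U ∈ τ_Y:
  U = ∅: f^{-1}(U) = ∅ ∈ τ_X ✓.
  U = {x30}: f^{-1}(U) = {δ} ∉ τ_X ✗.
  U = {x33}: f^{-1}(U) = {ζ} ∈ τ_X ✓.
  U = {x30, x32}: f^{-1}(U) = {γ, δ} ∉ τ_X ✗.
  U = {x30, x33}: f^{-1}(U) = {δ, ζ} ∉ τ_X ✗.
  U = {x30, x32, x33}: f^{-1}(U) = {γ, δ, ζ} ∈ τ_X ✓.
  U = {x30, x31, x32, x33}: f^{-1}(U) = {γ, δ, ε, ζ} ∈ τ_X ✓.
Found U = {x30} with f^{-1}(U) = {δ} not in τ_X. Therefore f is NOT continuous.


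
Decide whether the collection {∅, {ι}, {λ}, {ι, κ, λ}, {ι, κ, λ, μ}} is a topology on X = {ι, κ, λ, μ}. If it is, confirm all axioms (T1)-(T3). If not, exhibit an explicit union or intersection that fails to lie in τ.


τ is NOT a topology on X.

Axiom (T1): ∅ ∈ τ? Yes; X ∈ τ? Yes.
Axiom (T2/T3): check pairwise unions and intersections of members of τ.
Counterexample for (T2): {ι} ∪ {λ} = {ι, λ} ∉ τ. Therefore τ is NOT a topology.


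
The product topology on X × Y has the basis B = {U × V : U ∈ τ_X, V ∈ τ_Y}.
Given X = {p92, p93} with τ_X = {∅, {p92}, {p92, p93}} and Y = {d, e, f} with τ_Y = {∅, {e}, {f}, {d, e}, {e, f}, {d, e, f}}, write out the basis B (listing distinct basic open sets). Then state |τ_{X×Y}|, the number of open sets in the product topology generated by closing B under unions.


Basis B = {∅ × ∅, {p92} × {e}, {p92} × {f}, {p92} × {d, e}, {p92} × {e, f}, {p92, p93} × {e}, {p92, p93} × {f}, {p92} × {d, e, f}, {p92, p93} × {d, e}, {p92, p93} × {e, f}, {p92, p93} × {d, e, f}}; |τ_{X×Y}| = 18.

Enumerate products U × V with U ∈ τ_X, V ∈ τ_Y (deduplicated):
  ∅ × ∅ = {} (∅)
  {p92} × {e} = {(p92,e)}
  {p92} × {f} = {(p92,f)}
  {p92} × {d, e} = {(p92,d), (p92,e)}
  {p92} × {e, f} = {(p92,e), (p92,f)}
  {p92, p93} × {e} = {(p92,e), (p93,e)}
  {p92, p93} × {f} = {(p92,f), (p93,f)}
  {p92} × {d, e, f} = {(p92,d), (p92,e), (p92,f)}
  {p92, p93} × {d, e} = {(p92,d), (p92,e), (p93,d), (p93,e)}
  {p92, p93} × {e, f} = {(p92,e), (p92,f), (p93,e), (p93,f)}
  {p92, p93} × {d, e, f} = {(p92,d), (p92,e), (p92,f), (p93,d), (p93,e), (p93,f)}
These 11 distinct sets form the basis B.
Close under arbitrary unions to get τ_{X×Y}; counting gives |τ_{X×Y}| = 18.


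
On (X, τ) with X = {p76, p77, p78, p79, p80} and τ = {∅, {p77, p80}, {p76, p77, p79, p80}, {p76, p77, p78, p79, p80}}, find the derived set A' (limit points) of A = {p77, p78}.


A' = {p76, p78, p79, p80}

For each x ∈ X, list the open sets U ∈ τ with x ∈ U, then check whether U ∩ (A ∖ {x}) ≠ ∅ for every such U.
  x = p76: opens ∋ x are {p76, p77, p79, p80}, {p76, p77, p78, p79, p80}; each meets A ∖ {p76}, so x IS a limit point.
  x = p77: open {p77, p80} ∋ x has {p77, p80} ∩ (A ∖ {p77}) = ∅, so x is NOT a limit point.
  x = p78: opens ∋ x are {p76, p77, p78, p79, p80}; each meets A ∖ {p78}, so x IS a limit point.
  x = p79: opens ∋ x are {p76, p77, p79, p80}, {p76, p77, p78, p79, p80}; each meets A ∖ {p79}, so x IS a limit point.
  x = p80: opens ∋ x are {p77, p80}, {p76, p77, p79, p80}, {p76, p77, p78, p79, p80}; each meets A ∖ {p80}, so x IS a limit point.
Collecting: A' = {p76, p78, p79, p80}.


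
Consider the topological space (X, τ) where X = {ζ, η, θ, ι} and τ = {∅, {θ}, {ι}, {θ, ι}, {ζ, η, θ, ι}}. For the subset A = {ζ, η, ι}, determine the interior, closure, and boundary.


int(A) = {ι}, cl(A) = {ζ, η, ι}, ∂A = {ζ, η}.

Closed sets in (X, τ) are complements of opens:
  closed(X, τ) = {∅, {ζ, η}, {ζ, η, θ}, {ζ, η, ι}, {ζ, η, θ, ι}}.
int(A) = ⋃ {U ∈ τ : U ⊆ A}. Opens contained in A: ∅, {ι}.
Taking the union of these: int(A) = {ι}.
cl(A) = ⋂ {C closed : A ⊆ C}. Closed sets containing A: {ζ, η, ι}, {ζ, η, θ, ι}.
Intersecting these: cl(A) = {ζ, η, ι}.
∂A = cl(A) ∖ int(A) = {ζ, η, ι} ∖ {ι} = {ζ, η}.


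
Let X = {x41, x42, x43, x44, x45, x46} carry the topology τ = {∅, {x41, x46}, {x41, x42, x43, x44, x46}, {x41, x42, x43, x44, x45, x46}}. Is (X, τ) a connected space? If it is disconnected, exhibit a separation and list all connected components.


(X, τ) is connected.

Find clopen sets (U ∈ τ with X ∖ U ∈ τ):
  U = ∅, X ∖ U = {x41, x42, x43, x44, x45, x46} — both open, so U is clopen.
  U = {x41, x42, x43, x44, x45, x46}, X ∖ U = ∅ — both open, so U is clopen.
Only trivial clopens (∅ and X) exist, so (X, τ) is connected.
Compute connected components by grouping points that agree on all clopens:
  component: {x41, x42, x43, x44, x45, x46}


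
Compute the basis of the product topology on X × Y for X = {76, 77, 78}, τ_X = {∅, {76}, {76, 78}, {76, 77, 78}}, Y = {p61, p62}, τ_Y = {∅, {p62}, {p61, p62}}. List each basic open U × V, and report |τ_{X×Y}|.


Basis B = {∅ × ∅, {76} × {p62}, {76} × {p61, p62}, {76, 78} × {p62}, {76, 77, 78} × {p62}, {76, 78} × {p61, p62}, {76, 77, 78} × {p61, p62}}; |τ_{X×Y}| = 10.

Enumerate products U × V with U ∈ τ_X, V ∈ τ_Y (deduplicated):
  ∅ × ∅ = {} (∅)
  {76} × {p62} = {(76,p62)}
  {76} × {p61, p62} = {(76,p61), (76,p62)}
  {76, 78} × {p62} = {(76,p62), (78,p62)}
  {76, 77, 78} × {p62} = {(76,p62), (77,p62), (78,p62)}
  {76, 78} × {p61, p62} = {(76,p61), (76,p62), (78,p61), (78,p62)}
  {76, 77, 78} × {p61, p62} = {(76,p61), (76,p62), (77,p61), (77,p62), (78,p61), (78,p62)}
These 7 distinct sets form the basis B.
Close under arbitrary unions to get τ_{X×Y}; counting gives |τ_{X×Y}| = 10.


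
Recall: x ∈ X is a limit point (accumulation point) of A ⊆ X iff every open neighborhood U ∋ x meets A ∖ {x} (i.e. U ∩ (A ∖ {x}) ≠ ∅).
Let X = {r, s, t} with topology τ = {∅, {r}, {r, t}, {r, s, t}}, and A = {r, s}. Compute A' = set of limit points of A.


A' = {s, t}

For each x ∈ X, list the open sets U ∈ τ with x ∈ U, then check whether U ∩ (A ∖ {x}) ≠ ∅ for every such U.
  x = r: open {r} ∋ x has {r} ∩ (A ∖ {r}) = ∅, so x is NOT a limit point.
  x = s: opens ∋ x are {r, s, t}; each meets A ∖ {s}, so x IS a limit point.
  x = t: opens ∋ x are {r, t}, {r, s, t}; each meets A ∖ {t}, so x IS a limit point.
Collecting: A' = {s, t}.


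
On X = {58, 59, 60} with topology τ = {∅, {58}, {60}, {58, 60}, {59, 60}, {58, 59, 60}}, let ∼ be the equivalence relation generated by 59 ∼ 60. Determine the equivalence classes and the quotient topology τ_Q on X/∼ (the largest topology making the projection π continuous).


X/∼ = {[58], [59=60]}; |τ_Q| = 4.

Equivalence classes: [58], [59=60].
Quotient map π: X → X/∼ sends 58 ↦ [58], 59 ↦ [59=60], 60 ↦ [59=60].
For each subset V ⊆ X/∼, compute π^{-1}(V) ⊆ X and check whether π^{-1}(V) ∈ τ. V is open in τ_Q iff π^{-1}(V) ∈ τ.
  V = {}: π^{-1}(V) = ∅ ∈ τ ✓.
  V = {[58]}: π^{-1}(V) = {58} ∈ τ ✓.
  V = {[59=60]}: π^{-1}(V) = {59, 60} ∈ τ ✓.
  V = {[58], [59=60]}: π^{-1}(V) = {58, 59, 60} ∈ τ ✓.
Open sets in the quotient: τ_Q = {{}, {[58]}, {[59=60]}, {[58], [59=60]}} (4 elements).


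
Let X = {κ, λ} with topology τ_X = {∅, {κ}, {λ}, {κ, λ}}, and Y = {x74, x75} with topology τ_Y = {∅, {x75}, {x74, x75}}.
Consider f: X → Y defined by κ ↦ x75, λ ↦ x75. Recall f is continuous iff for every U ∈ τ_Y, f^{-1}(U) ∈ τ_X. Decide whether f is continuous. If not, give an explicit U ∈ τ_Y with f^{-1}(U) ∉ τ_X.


f IS continuous.

Compute f^{-1}(U) for each U ∈ τ_Y:
  U = ∅: f^{-1}(U) = ∅ ∈ τ_X ✓.
  U = {x75}: f^{-1}(U) = {κ, λ} ∈ τ_X ✓.
  U = {x74, x75}: f^{-1}(U) = {κ, λ} ∈ τ_X ✓.
Every preimage lies in τ_X, so f IS continuous.


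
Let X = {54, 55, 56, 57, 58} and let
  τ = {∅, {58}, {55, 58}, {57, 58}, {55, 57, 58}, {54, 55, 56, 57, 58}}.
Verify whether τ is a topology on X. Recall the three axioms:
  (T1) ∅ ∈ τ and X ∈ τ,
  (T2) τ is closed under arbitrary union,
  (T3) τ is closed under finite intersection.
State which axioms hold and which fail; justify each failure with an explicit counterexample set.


τ IS a topology on X.

Axiom (T1): ∅ ∈ τ? Yes; X ∈ τ? Yes.
Axiom (T2/T3): check pairwise unions and intersections of members of τ.
All pairwise intersections and unions checked — each lies in τ. Therefore τ satisfies (T1), (T2), (T3): it IS a topology on X.


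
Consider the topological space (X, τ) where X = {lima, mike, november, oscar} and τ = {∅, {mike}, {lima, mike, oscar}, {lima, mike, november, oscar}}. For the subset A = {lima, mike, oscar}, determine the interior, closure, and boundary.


int(A) = {lima, mike, oscar}, cl(A) = {lima, mike, november, oscar}, ∂A = {november}.

Closed sets in (X, τ) are complements of opens:
  closed(X, τ) = {∅, {november}, {lima, november, oscar}, {lima, mike, november, oscar}}.
int(A) = ⋃ {U ∈ τ : U ⊆ A}. Opens contained in A: ∅, {mike}, {lima, mike, oscar}.
Taking the union of these: int(A) = {lima, mike, oscar}.
cl(A) = ⋂ {C closed : A ⊆ C}. Closed sets containing A: {lima, mike, november, oscar}.
Intersecting these: cl(A) = {lima, mike, november, oscar}.
∂A = cl(A) ∖ int(A) = {lima, mike, november, oscar} ∖ {lima, mike, oscar} = {november}.


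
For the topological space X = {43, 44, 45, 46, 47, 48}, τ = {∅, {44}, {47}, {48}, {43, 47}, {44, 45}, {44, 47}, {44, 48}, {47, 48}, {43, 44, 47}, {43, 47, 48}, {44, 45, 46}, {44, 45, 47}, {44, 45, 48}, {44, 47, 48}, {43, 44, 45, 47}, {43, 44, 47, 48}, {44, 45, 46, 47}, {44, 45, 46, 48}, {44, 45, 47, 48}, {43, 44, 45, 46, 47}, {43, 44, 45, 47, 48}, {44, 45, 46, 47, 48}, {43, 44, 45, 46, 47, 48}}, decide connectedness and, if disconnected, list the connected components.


(X, τ) is disconnected; components = [{48}, {43, 47}, {44, 45, 46}].

Find clopen sets (U ∈ τ with X ∖ U ∈ τ):
  U = ∅, X ∖ U = {43, 44, 45, 46, 47, 48} — both open, so U is clopen.
  U = {48}, X ∖ U = {43, 44, 45, 46, 47} — both open, so U is clopen.
  U = {43, 47}, X ∖ U = {44, 45, 46, 48} — both open, so U is clopen.
  U = {43, 47, 48}, X ∖ U = {44, 45, 46} — both open, so U is clopen.
  U = {44, 45, 46}, X ∖ U = {43, 47, 48} — both open, so U is clopen.
  U = {44, 45, 46, 48}, X ∖ U = {43, 47} — both open, so U is clopen.
  U = {43, 44, 45, 46, 47}, X ∖ U = {48} — both open, so U is clopen.
  U = {43, 44, 45, 46, 47, 48}, X ∖ U = ∅ — both open, so U is clopen.
Nontrivial clopen(s) exist: e.g. {43, 47}. So (X, τ) is disconnected.
Compute connected components by grouping points that agree on all clopens:
  component: {48}
  component: {43, 47}
  component: {44, 45, 46}


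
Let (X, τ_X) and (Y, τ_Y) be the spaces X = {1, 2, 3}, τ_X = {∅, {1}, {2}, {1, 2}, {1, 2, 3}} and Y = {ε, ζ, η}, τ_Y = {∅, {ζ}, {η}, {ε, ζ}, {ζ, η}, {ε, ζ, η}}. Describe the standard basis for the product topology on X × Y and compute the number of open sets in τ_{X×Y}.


Basis B = {∅ × ∅, {1} × {ζ}, {1} × {η}, {2} × {ζ}, {2} × {η}, {1} × {ε, ζ}, {1} × {ζ, η}, {1, 2} × {ζ}, {1, 2} × {η}, {2} × {ε, ζ}, {2} × {ζ, η}, {1} × {ε, ζ, η}, {1, 2, 3} × {ζ}, {1, 2, 3} × {η}, {2} × {ε, ζ, η}, {1, 2} × {ε, ζ}, {1, 2} × {ζ, η}, {1, 2} × {ε, ζ, η}, {1, 2, 3} × {ε, ζ}, {1, 2, 3} × {ζ, η}, {1, 2, 3} × {ε, ζ, η}}; |τ_{X×Y}| = 70.

Enumerate products U × V with U ∈ τ_X, V ∈ τ_Y (deduplicated):
  ∅ × ∅ = {} (∅)
  {1} × {ζ} = {(1,ζ)}
  {1} × {η} = {(1,η)}
  {2} × {ζ} = {(2,ζ)}
  {2} × {η} = {(2,η)}
  {1} × {ε, ζ} = {(1,ε), (1,ζ)}
  {1} × {ζ, η} = {(1,ζ), (1,η)}
  {1, 2} × {ζ} = {(1,ζ), (2,ζ)}
  {1, 2} × {η} = {(1,η), (2,η)}
  {2} × {ε, ζ} = {(2,ε), (2,ζ)}
  {2} × {ζ, η} = {(2,ζ), (2,η)}
  {1} × {ε, ζ, η} = {(1,ε), (1,ζ), (1,η)}
  {1, 2, 3} × {ζ} = {(1,ζ), (2,ζ), (3,ζ)}
  {1, 2, 3} × {η} = {(1,η), (2,η), (3,η)}
  {2} × {ε, ζ, η} = {(2,ε), (2,ζ), (2,η)}
  {1, 2} × {ε, ζ} = {(1,ε), (1,ζ), (2,ε), (2,ζ)}
  {1, 2} × {ζ, η} = {(1,ζ), (1,η), (2,ζ), (2,η)}
  {1, 2} × {ε, ζ, η} = {(1,ε), (1,ζ), (1,η), (2,ε), (2,ζ), (2,η)}
  {1, 2, 3} × {ε, ζ} = {(1,ε), (1,ζ), (2,ε), (2,ζ), (3,ε), (3,ζ)}
  {1, 2, 3} × {ζ, η} = {(1,ζ), (1,η), (2,ζ), (2,η), (3,ζ), (3,η)}
  {1, 2, 3} × {ε, ζ, η} = {(1,ε), (1,ζ), (1,η), (2,ε), (2,ζ), (2,η), (3,ε), (3,ζ), (3,η)}
These 21 distinct sets form the basis B.
Close under arbitrary unions to get τ_{X×Y}; counting gives |τ_{X×Y}| = 70.


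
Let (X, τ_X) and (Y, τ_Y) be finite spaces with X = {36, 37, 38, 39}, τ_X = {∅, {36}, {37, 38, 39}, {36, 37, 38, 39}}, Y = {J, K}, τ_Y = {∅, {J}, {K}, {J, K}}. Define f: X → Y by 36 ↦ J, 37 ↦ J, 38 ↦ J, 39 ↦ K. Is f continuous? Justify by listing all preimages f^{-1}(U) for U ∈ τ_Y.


f is NOT continuous.

Compute f^{-1}(U) for each U ∈ τ_Y:
  U = ∅: f^{-1}(U) = ∅ ∈ τ_X ✓.
  U = {J}: f^{-1}(U) = {36, 37, 38} ∉ τ_X ✗.
  U = {K}: f^{-1}(U) = {39} ∉ τ_X ✗.
  U = {J, K}: f^{-1}(U) = {36, 37, 38, 39} ∈ τ_X ✓.
Found U = {J} with f^{-1}(U) = {36, 37, 38} not in τ_X. Therefore f is NOT continuous.


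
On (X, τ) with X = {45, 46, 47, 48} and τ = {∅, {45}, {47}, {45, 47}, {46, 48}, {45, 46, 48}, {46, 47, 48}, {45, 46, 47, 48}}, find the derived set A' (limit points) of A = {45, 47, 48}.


A' = {46}

For each x ∈ X, list the open sets U ∈ τ with x ∈ U, then check whether U ∩ (A ∖ {x}) ≠ ∅ for every such U.
  x = 45: open {45} ∋ x has {45} ∩ (A ∖ {45}) = ∅, so x is NOT a limit point.
  x = 46: opens ∋ x are {46, 48}, {45, 46, 48}, {46, 47, 48}, {45, 46, 47, 48}; each meets A ∖ {46}, so x IS a limit point.
  x = 47: open {47} ∋ x has {47} ∩ (A ∖ {47}) = ∅, so x is NOT a limit point.
  x = 48: open {46, 48} ∋ x has {46, 48} ∩ (A ∖ {48}) = ∅, so x is NOT a limit point.
Collecting: A' = {46}.


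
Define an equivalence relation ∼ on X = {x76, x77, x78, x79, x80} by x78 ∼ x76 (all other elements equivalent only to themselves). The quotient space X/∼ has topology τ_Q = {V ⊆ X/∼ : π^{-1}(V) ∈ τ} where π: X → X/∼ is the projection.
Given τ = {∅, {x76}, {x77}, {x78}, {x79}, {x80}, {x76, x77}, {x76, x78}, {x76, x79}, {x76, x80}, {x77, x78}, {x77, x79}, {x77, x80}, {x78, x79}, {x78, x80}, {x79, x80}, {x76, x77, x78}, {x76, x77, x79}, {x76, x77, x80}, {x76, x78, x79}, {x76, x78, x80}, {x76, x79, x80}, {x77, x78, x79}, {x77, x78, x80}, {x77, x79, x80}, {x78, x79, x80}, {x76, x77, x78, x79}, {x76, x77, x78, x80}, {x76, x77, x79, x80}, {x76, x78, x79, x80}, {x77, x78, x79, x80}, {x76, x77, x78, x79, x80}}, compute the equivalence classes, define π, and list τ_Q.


X/∼ = {[x76=x78], [x77], [x79], [x80]}; |τ_Q| = 16.

Equivalence classes: [x76=x78], [x77], [x79], [x80].
Quotient map π: X → X/∼ sends x76 ↦ [x76=x78], x77 ↦ [x77], x78 ↦ [x76=x78], x79 ↦ [x79], x80 ↦ [x80].
For each subset V ⊆ X/∼, compute π^{-1}(V) ⊆ X and check whether π^{-1}(V) ∈ τ. V is open in τ_Q iff π^{-1}(V) ∈ τ.
  V = {}: π^{-1}(V) = ∅ ∈ τ ✓.
  V = {[x76=x78]}: π^{-1}(V) = {x76, x78} ∈ τ ✓.
  V = {[x77]}: π^{-1}(V) = {x77} ∈ τ ✓.
  V = {[x76=x78], [x77]}: π^{-1}(V) = {x76, x77, x78} ∈ τ ✓.
  V = {[x79]}: π^{-1}(V) = {x79} ∈ τ ✓.
  V = {[x76=x78], [x79]}: π^{-1}(V) = {x76, x78, x79} ∈ τ ✓.
  V = {[x77], [x79]}: π^{-1}(V) = {x77, x79} ∈ τ ✓.
  V = {[x76=x78], [x77], [x79]}: π^{-1}(V) = {x76, x77, x78, x79} ∈ τ ✓.
  V = {[x80]}: π^{-1}(V) = {x80} ∈ τ ✓.
  V = {[x76=x78], [x80]}: π^{-1}(V) = {x76, x78, x80} ∈ τ ✓.
  V = {[x77], [x80]}: π^{-1}(V) = {x77, x80} ∈ τ ✓.
  V = {[x76=x78], [x77], [x80]}: π^{-1}(V) = {x76, x77, x78, x80} ∈ τ ✓.
  V = {[x79], [x80]}: π^{-1}(V) = {x79, x80} ∈ τ ✓.
  V = {[x76=x78], [x79], [x80]}: π^{-1}(V) = {x76, x78, x79, x80} ∈ τ ✓.
  V = {[x77], [x79], [x80]}: π^{-1}(V) = {x77, x79, x80} ∈ τ ✓.
  V = {[x76=x78], [x77], [x79], [x80]}: π^{-1}(V) = {x76, x77, x78, x79, x80} ∈ τ ✓.
Open sets in the quotient: τ_Q = {{}, {[x76=x78]}, {[x77]}, {[x76=x78], [x77]}, {[x79]}, {[x76=x78], [x79]}, {[x77], [x79]}, {[x76=x78], [x77], [x79]}, {[x80]}, {[x76=x78], [x80]}, {[x77], [x80]}, {[x76=x78], [x77], [x80]}, {[x79], [x80]}, {[x76=x78], [x79], [x80]}, {[x77], [x79], [x80]}, {[x76=x78], [x77], [x79], [x80]}} (16 elements).


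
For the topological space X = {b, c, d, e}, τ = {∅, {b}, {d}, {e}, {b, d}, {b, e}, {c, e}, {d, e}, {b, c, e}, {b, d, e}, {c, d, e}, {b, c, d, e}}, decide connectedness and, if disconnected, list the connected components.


(X, τ) is disconnected; components = [{b}, {d}, {c, e}].

Find clopen sets (U ∈ τ with X ∖ U ∈ τ):
  U = ∅, X ∖ U = {b, c, d, e} — both open, so U is clopen.
  U = {b}, X ∖ U = {c, d, e} — both open, so U is clopen.
  U = {d}, X ∖ U = {b, c, e} — both open, so U is clopen.
  U = {b, d}, X ∖ U = {c, e} — both open, so U is clopen.
  U = {c, e}, X ∖ U = {b, d} — both open, so U is clopen.
  U = {b, c, e}, X ∖ U = {d} — both open, so U is clopen.
  U = {c, d, e}, X ∖ U = {b} — both open, so U is clopen.
  U = {b, c, d, e}, X ∖ U = ∅ — both open, so U is clopen.
Nontrivial clopen(s) exist: e.g. {c, d, e}. So (X, τ) is disconnected.
Compute connected components by grouping points that agree on all clopens:
  component: {b}
  component: {d}
  component: {c, e}


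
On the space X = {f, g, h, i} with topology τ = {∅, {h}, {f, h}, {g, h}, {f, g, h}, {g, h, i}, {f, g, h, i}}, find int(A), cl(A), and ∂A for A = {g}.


int(A) = ∅, cl(A) = {g, i}, ∂A = {g, i}.

Closed sets in (X, τ) are complements of opens:
  closed(X, τ) = {∅, {f}, {i}, {f, i}, {g, i}, {f, g, i}, {f, g, h, i}}.
int(A) = ⋃ {U ∈ τ : U ⊆ A}. Opens contained in A: ∅.
Taking the union of these: int(A) = ∅.
cl(A) = ⋂ {C closed : A ⊆ C}. Closed sets containing A: {g, i}, {f, g, i}, {f, g, h, i}.
Intersecting these: cl(A) = {g, i}.
∂A = cl(A) ∖ int(A) = {g, i} ∖ ∅ = {g, i}.


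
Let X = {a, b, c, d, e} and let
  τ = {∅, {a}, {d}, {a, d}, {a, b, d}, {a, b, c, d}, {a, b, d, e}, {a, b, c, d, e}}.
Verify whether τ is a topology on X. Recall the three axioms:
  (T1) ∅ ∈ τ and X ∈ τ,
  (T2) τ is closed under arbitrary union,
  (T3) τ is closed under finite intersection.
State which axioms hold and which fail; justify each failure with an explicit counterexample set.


τ IS a topology on X.

Axiom (T1): ∅ ∈ τ? Yes; X ∈ τ? Yes.
Axiom (T2/T3): check pairwise unions and intersections of members of τ.
All pairwise intersections and unions checked — each lies in τ. Therefore τ satisfies (T1), (T2), (T3): it IS a topology on X.


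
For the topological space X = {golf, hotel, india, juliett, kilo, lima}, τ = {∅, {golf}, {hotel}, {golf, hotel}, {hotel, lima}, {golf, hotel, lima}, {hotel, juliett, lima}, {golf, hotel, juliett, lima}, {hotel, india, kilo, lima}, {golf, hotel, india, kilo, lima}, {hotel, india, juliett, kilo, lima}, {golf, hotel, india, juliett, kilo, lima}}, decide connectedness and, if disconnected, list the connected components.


(X, τ) is disconnected; components = [{golf}, {hotel, india, juliett, kilo, lima}].

Find clopen sets (U ∈ τ with X ∖ U ∈ τ):
  U = ∅, X ∖ U = {golf, hotel, india, juliett, kilo, lima} — both open, so U is clopen.
  U = {golf}, X ∖ U = {hotel, india, juliett, kilo, lima} — both open, so U is clopen.
  U = {hotel, india, juliett, kilo, lima}, X ∖ U = {golf} — both open, so U is clopen.
  U = {golf, hotel, india, juliett, kilo, lima}, X ∖ U = ∅ — both open, so U is clopen.
Nontrivial clopen(s) exist: e.g. {golf}. So (X, τ) is disconnected.
Compute connected components by grouping points that agree on all clopens:
  component: {golf}
  component: {hotel, india, juliett, kilo, lima}


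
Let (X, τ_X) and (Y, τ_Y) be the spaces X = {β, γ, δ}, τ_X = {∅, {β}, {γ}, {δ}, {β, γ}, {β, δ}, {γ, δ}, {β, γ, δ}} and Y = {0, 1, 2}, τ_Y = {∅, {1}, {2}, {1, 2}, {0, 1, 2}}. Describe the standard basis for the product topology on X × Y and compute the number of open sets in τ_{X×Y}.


Basis B = {∅ × ∅, {β} × {1}, {β} × {2}, {γ} × {1}, {γ} × {2}, {δ} × {1}, {δ} × {2}, {β} × {1, 2}, {β, γ} × {1}, {β, δ} × {1}, {β, γ} × {2}, {β, δ} × {2}, {γ} × {1, 2}, {γ, δ} × {1}, {γ, δ} × {2}, {δ} × {1, 2}, {β} × {0, 1, 2}, {β, γ, δ} × {1}, {β, γ, δ} × {2}, {γ} × {0, 1, 2}, {δ} × {0, 1, 2}, {β, γ} × {1, 2}, {β, δ} × {1, 2}, {γ, δ} × {1, 2}, {β, γ} × {0, 1, 2}, {β, δ} × {0, 1, 2}, {β, γ, δ} × {1, 2}, {γ, δ} × {0, 1, 2}, {β, γ, δ} × {0, 1, 2}}; |τ_{X×Y}| = 125.

Enumerate products U × V with U ∈ τ_X, V ∈ τ_Y (deduplicated):
  ∅ × ∅ = {} (∅)
  {β} × {1} = {(β,1)}
  {β} × {2} = {(β,2)}
  {γ} × {1} = {(γ,1)}
  {γ} × {2} = {(γ,2)}
  {δ} × {1} = {(δ,1)}
  {δ} × {2} = {(δ,2)}
  {β} × {1, 2} = {(β,1), (β,2)}
  {β, γ} × {1} = {(β,1), (γ,1)}
  {β, δ} × {1} = {(β,1), (δ,1)}
  {β, γ} × {2} = {(β,2), (γ,2)}
  {β, δ} × {2} = {(β,2), (δ,2)}
  {γ} × {1, 2} = {(γ,1), (γ,2)}
  {γ, δ} × {1} = {(γ,1), (δ,1)}
  {γ, δ} × {2} = {(γ,2), (δ,2)}
  {δ} × {1, 2} = {(δ,1), (δ,2)}
  {β} × {0, 1, 2} = {(β,0), (β,1), (β,2)}
  {β, γ, δ} × {1} = {(β,1), (γ,1), (δ,1)}
  {β, γ, δ} × {2} = {(β,2), (γ,2), (δ,2)}
  {γ} × {0, 1, 2} = {(γ,0), (γ,1), (γ,2)}
  {δ} × {0, 1, 2} = {(δ,0), (δ,1), (δ,2)}
  {β, γ} × {1, 2} = {(β,1), (β,2), (γ,1), (γ,2)}
  {β, δ} × {1, 2} = {(β,1), (β,2), (δ,1), (δ,2)}
  {γ, δ} × {1, 2} = {(γ,1), (γ,2), (δ,1), (δ,2)}
  {β, γ} × {0, 1, 2} = {(β,0), (β,1), (β,2), (γ,0), (γ,1), (γ,2)}
  {β, δ} × {0, 1, 2} = {(β,0), (β,1), (β,2), (δ,0), (δ,1), (δ,2)}
  {β, γ, δ} × {1, 2} = {(β,1), (β,2), (γ,1), (γ,2), (δ,1), (δ,2)}
  {γ, δ} × {0, 1, 2} = {(γ,0), (γ,1), (γ,2), (δ,0), (δ,1), (δ,2)}
  {β, γ, δ} × {0, 1, 2} = {(β,0), (β,1), (β,2), (γ,0), (γ,1), (γ,2), (δ,0), (δ,1), (δ,2)}
These 29 distinct sets form the basis B.
Close under arbitrary unions to get τ_{X×Y}; counting gives |τ_{X×Y}| = 125.


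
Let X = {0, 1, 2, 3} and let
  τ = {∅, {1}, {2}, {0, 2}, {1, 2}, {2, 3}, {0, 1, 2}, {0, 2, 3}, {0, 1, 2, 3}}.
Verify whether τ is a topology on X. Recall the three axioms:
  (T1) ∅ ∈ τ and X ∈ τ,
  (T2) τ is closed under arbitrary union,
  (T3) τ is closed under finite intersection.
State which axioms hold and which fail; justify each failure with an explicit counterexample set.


τ is NOT a topology on X.

Axiom (T1): ∅ ∈ τ? Yes; X ∈ τ? Yes.
Axiom (T2/T3): check pairwise unions and intersections of members of τ.
Counterexample for (T2): {1} ∪ {2, 3} = {1, 2, 3} ∉ τ. Therefore τ is NOT a topology.


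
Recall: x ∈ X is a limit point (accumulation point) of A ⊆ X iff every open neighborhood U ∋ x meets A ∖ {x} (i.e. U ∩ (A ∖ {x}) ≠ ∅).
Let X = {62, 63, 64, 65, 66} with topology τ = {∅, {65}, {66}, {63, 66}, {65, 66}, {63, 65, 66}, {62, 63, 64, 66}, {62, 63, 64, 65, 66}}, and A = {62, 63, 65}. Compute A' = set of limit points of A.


A' = {62, 64}

For each x ∈ X, list the open sets U ∈ τ with x ∈ U, then check whether U ∩ (A ∖ {x}) ≠ ∅ for every such U.
  x = 62: opens ∋ x are {62, 63, 64, 66}, {62, 63, 64, 65, 66}; each meets A ∖ {62}, so x IS a limit point.
  x = 63: open {63, 66} ∋ x has {63, 66} ∩ (A ∖ {63}) = ∅, so x is NOT a limit point.
  x = 64: opens ∋ x are {62, 63, 64, 66}, {62, 63, 64, 65, 66}; each meets A ∖ {64}, so x IS a limit point.
  x = 65: open {65} ∋ x has {65} ∩ (A ∖ {65}) = ∅, so x is NOT a limit point.
  x = 66: open {66} ∋ x has {66} ∩ (A ∖ {66}) = ∅, so x is NOT a limit point.
Collecting: A' = {62, 64}.


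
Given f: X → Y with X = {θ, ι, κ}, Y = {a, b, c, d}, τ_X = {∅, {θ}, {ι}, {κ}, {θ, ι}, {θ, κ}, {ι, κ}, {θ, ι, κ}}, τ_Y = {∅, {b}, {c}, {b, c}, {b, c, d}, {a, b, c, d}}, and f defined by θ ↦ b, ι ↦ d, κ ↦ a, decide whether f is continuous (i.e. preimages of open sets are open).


f IS continuous.

Compute f^{-1}(U) for each U ∈ τ_Y:
  U = ∅: f^{-1}(U) = ∅ ∈ τ_X ✓.
  U = {b}: f^{-1}(U) = {θ} ∈ τ_X ✓.
  U = {c}: f^{-1}(U) = ∅ ∈ τ_X ✓.
  U = {b, c}: f^{-1}(U) = {θ} ∈ τ_X ✓.
  U = {b, c, d}: f^{-1}(U) = {θ, ι} ∈ τ_X ✓.
  U = {a, b, c, d}: f^{-1}(U) = {θ, ι, κ} ∈ τ_X ✓.
Every preimage lies in τ_X, so f IS continuous.


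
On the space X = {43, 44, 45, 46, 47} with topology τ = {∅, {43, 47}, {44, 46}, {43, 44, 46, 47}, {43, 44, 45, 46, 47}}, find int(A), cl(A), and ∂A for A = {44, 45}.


int(A) = ∅, cl(A) = {44, 45, 46}, ∂A = {44, 45, 46}.

Closed sets in (X, τ) are complements of opens:
  closed(X, τ) = {∅, {45}, {43, 45, 47}, {44, 45, 46}, {43, 44, 45, 46, 47}}.
int(A) = ⋃ {U ∈ τ : U ⊆ A}. Opens contained in A: ∅.
Taking the union of these: int(A) = ∅.
cl(A) = ⋂ {C closed : A ⊆ C}. Closed sets containing A: {44, 45, 46}, {43, 44, 45, 46, 47}.
Intersecting these: cl(A) = {44, 45, 46}.
∂A = cl(A) ∖ int(A) = {44, 45, 46} ∖ ∅ = {44, 45, 46}.


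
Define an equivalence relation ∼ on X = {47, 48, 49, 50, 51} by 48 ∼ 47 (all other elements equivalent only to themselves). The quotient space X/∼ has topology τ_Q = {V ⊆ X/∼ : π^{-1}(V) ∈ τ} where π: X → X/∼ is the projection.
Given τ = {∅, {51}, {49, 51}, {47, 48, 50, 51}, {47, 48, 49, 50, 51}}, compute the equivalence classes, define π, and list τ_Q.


X/∼ = {[47=48], [49], [50], [51]}; |τ_Q| = 5.

Equivalence classes: [47=48], [49], [50], [51].
Quotient map π: X → X/∼ sends 47 ↦ [47=48], 48 ↦ [47=48], 49 ↦ [49], 50 ↦ [50], 51 ↦ [51].
For each subset V ⊆ X/∼, compute π^{-1}(V) ⊆ X and check whether π^{-1}(V) ∈ τ. V is open in τ_Q iff π^{-1}(V) ∈ τ.
  V = {}: π^{-1}(V) = ∅ ∈ τ ✓.
  V = {[47=48]}: π^{-1}(V) = {47, 48} ∉ τ ✗.
  V = {[49]}: π^{-1}(V) = {49} ∉ τ ✗.
  V = {[47=48], [49]}: π^{-1}(V) = {47, 48, 49} ∉ τ ✗.
  V = {[50]}: π^{-1}(V) = {50} ∉ τ ✗.
  V = {[47=48], [50]}: π^{-1}(V) = {47, 48, 50} ∉ τ ✗.
  V = {[49], [50]}: π^{-1}(V) = {49, 50} ∉ τ ✗.
  V = {[47=48], [49], [50]}: π^{-1}(V) = {47, 48, 49, 50} ∉ τ ✗.
  V = {[51]}: π^{-1}(V) = {51} ∈ τ ✓.
  V = {[47=48], [51]}: π^{-1}(V) = {47, 48, 51} ∉ τ ✗.
  V = {[49], [51]}: π^{-1}(V) = {49, 51} ∈ τ ✓.
  V = {[47=48], [49], [51]}: π^{-1}(V) = {47, 48, 49, 51} ∉ τ ✗.
  V = {[50], [51]}: π^{-1}(V) = {50, 51} ∉ τ ✗.
  V = {[47=48], [50], [51]}: π^{-1}(V) = {47, 48, 50, 51} ∈ τ ✓.
  V = {[49], [50], [51]}: π^{-1}(V) = {49, 50, 51} ∉ τ ✗.
  V = {[47=48], [49], [50], [51]}: π^{-1}(V) = {47, 48, 49, 50, 51} ∈ τ ✓.
Open sets in the quotient: τ_Q = {{}, {[51]}, {[49], [51]}, {[47=48], [50], [51]}, {[47=48], [49], [50], [51]}} (5 elements).


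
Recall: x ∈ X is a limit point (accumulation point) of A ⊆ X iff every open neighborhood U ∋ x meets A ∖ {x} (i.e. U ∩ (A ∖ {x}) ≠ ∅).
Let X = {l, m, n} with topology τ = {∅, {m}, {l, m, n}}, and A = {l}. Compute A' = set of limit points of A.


A' = {n}

For each x ∈ X, list the open sets U ∈ τ with x ∈ U, then check whether U ∩ (A ∖ {x}) ≠ ∅ for every such U.
  x = l: open {l, m, n} ∋ x has {l, m, n} ∩ (A ∖ {l}) = ∅, so x is NOT a limit point.
  x = m: open {m} ∋ x has {m} ∩ (A ∖ {m}) = ∅, so x is NOT a limit point.
  x = n: opens ∋ x are {l, m, n}; each meets A ∖ {n}, so x IS a limit point.
Collecting: A' = {n}.


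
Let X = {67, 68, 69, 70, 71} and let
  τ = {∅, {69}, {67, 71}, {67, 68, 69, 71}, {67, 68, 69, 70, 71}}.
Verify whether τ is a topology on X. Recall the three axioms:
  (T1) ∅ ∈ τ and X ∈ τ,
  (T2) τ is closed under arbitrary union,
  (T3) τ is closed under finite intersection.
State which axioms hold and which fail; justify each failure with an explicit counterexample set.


τ is NOT a topology on X.

Axiom (T1): ∅ ∈ τ? Yes; X ∈ τ? Yes.
Axiom (T2/T3): check pairwise unions and intersections of members of τ.
Counterexample for (T2): {69} ∪ {67, 71} = {67, 69, 71} ∉ τ. Therefore τ is NOT a topology.


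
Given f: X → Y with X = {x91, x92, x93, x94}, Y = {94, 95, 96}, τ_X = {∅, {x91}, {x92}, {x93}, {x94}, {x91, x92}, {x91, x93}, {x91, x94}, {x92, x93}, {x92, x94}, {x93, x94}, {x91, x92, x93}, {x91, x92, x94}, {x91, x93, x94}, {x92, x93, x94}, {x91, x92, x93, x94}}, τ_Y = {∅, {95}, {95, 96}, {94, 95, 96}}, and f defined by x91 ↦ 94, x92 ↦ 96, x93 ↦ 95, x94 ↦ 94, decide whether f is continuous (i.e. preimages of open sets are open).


f IS continuous.

Compute f^{-1}(U) for each U ∈ τ_Y:
  U = ∅: f^{-1}(U) = ∅ ∈ τ_X ✓.
  U = {95}: f^{-1}(U) = {x93} ∈ τ_X ✓.
  U = {95, 96}: f^{-1}(U) = {x92, x93} ∈ τ_X ✓.
  U = {94, 95, 96}: f^{-1}(U) = {x91, x92, x93, x94} ∈ τ_X ✓.
Every preimage lies in τ_X, so f IS continuous.


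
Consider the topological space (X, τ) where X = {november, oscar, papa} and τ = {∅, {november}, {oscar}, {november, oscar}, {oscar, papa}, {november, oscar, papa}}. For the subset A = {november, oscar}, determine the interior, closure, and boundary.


int(A) = {november, oscar}, cl(A) = {november, oscar, papa}, ∂A = {papa}.

Closed sets in (X, τ) are complements of opens:
  closed(X, τ) = {∅, {november}, {papa}, {november, papa}, {oscar, papa}, {november, oscar, papa}}.
int(A) = ⋃ {U ∈ τ : U ⊆ A}. Opens contained in A: ∅, {november}, {oscar}, {november, oscar}.
Taking the union of these: int(A) = {november, oscar}.
cl(A) = ⋂ {C closed : A ⊆ C}. Closed sets containing A: {november, oscar, papa}.
Intersecting these: cl(A) = {november, oscar, papa}.
∂A = cl(A) ∖ int(A) = {november, oscar, papa} ∖ {november, oscar} = {papa}.


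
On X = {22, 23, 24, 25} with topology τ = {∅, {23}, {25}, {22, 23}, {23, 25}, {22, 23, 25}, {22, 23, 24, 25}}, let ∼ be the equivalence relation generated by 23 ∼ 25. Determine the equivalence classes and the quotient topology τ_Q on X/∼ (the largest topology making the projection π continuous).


X/∼ = {[22], [23=25], [24]}; |τ_Q| = 4.

Equivalence classes: [22], [23=25], [24].
Quotient map π: X → X/∼ sends 22 ↦ [22], 23 ↦ [23=25], 24 ↦ [24], 25 ↦ [23=25].
For each subset V ⊆ X/∼, compute π^{-1}(V) ⊆ X and check whether π^{-1}(V) ∈ τ. V is open in τ_Q iff π^{-1}(V) ∈ τ.
  V = {}: π^{-1}(V) = ∅ ∈ τ ✓.
  V = {[22]}: π^{-1}(V) = {22} ∉ τ ✗.
  V = {[23=25]}: π^{-1}(V) = {23, 25} ∈ τ ✓.
  V = {[22], [23=25]}: π^{-1}(V) = {22, 23, 25} ∈ τ ✓.
  V = {[24]}: π^{-1}(V) = {24} ∉ τ ✗.
  V = {[22], [24]}: π^{-1}(V) = {22, 24} ∉ τ ✗.
  V = {[23=25], [24]}: π^{-1}(V) = {23, 24, 25} ∉ τ ✗.
  V = {[22], [23=25], [24]}: π^{-1}(V) = {22, 23, 24, 25} ∈ τ ✓.
Open sets in the quotient: τ_Q = {{}, {[23=25]}, {[22], [23=25]}, {[22], [23=25], [24]}} (4 elements).


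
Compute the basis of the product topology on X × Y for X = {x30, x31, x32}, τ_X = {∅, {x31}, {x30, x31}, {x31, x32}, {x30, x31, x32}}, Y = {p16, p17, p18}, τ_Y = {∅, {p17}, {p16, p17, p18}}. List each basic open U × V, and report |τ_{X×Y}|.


Basis B = {∅ × ∅, {x31} × {p17}, {x30, x31} × {p17}, {x31, x32} × {p17}, {x30, x31, x32} × {p17}, {x31} × {p16, p17, p18}, {x30, x31} × {p16, p17, p18}, {x31, x32} × {p16, p17, p18}, {x30, x31, x32} × {p16, p17, p18}}; |τ_{X×Y}| = 14.

Enumerate products U × V with U ∈ τ_X, V ∈ τ_Y (deduplicated):
  ∅ × ∅ = {} (∅)
  {x31} × {p17} = {(x31,p17)}
  {x30, x31} × {p17} = {(x30,p17), (x31,p17)}
  {x31, x32} × {p17} = {(x31,p17), (x32,p17)}
  {x30, x31, x32} × {p17} = {(x30,p17), (x31,p17), (x32,p17)}
  {x31} × {p16, p17, p18} = {(x31,p16), (x31,p17), (x31,p18)}
  {x30, x31} × {p16, p17, p18} = {(x30,p16), (x30,p17), (x30,p18), (x31,p16), (x31,p17), (x31,p18)}
  {x31, x32} × {p16, p17, p18} = {(x31,p16), (x31,p17), (x31,p18), (x32,p16), (x32,p17), (x32,p18)}
  {x30, x31, x32} × {p16, p17, p18} = {(x30,p16), (x30,p17), (x30,p18), (x31,p16), (x31,p17), (x31,p18), (x32,p16), (x32,p17), (x32,p18)}
These 9 distinct sets form the basis B.
Close under arbitrary unions to get τ_{X×Y}; counting gives |τ_{X×Y}| = 14.


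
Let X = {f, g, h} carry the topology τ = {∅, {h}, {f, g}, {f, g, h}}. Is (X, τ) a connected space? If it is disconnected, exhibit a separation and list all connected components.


(X, τ) is disconnected; components = [{h}, {f, g}].

Find clopen sets (U ∈ τ with X ∖ U ∈ τ):
  U = ∅, X ∖ U = {f, g, h} — both open, so U is clopen.
  U = {h}, X ∖ U = {f, g} — both open, so U is clopen.
  U = {f, g}, X ∖ U = {h} — both open, so U is clopen.
  U = {f, g, h}, X ∖ U = ∅ — both open, so U is clopen.
Nontrivial clopen(s) exist: e.g. {f, g}. So (X, τ) is disconnected.
Compute connected components by grouping points that agree on all clopens:
  component: {h}
  component: {f, g}


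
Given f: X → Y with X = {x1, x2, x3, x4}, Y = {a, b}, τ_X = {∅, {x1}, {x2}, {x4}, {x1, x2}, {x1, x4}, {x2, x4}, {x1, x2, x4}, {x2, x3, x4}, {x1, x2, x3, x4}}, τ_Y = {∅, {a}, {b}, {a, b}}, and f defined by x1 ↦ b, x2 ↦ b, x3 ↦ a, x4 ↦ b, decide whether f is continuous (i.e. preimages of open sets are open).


f is NOT continuous.

Compute f^{-1}(U) for each U ∈ τ_Y:
  U = ∅: f^{-1}(U) = ∅ ∈ τ_X ✓.
  U = {a}: f^{-1}(U) = {x3} ∉ τ_X ✗.
  U = {b}: f^{-1}(U) = {x1, x2, x4} ∈ τ_X ✓.
  U = {a, b}: f^{-1}(U) = {x1, x2, x3, x4} ∈ τ_X ✓.
Found U = {a} with f^{-1}(U) = {x3} not in τ_X. Therefore f is NOT continuous.
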